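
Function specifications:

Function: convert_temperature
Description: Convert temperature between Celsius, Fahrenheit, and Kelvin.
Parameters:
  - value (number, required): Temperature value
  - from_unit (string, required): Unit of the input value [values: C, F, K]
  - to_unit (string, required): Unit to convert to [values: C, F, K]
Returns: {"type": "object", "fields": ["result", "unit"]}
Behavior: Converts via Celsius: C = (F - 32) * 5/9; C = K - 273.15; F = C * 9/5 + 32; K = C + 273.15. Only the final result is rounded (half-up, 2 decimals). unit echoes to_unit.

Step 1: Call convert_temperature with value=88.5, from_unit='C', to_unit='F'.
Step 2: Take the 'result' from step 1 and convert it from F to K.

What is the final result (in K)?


Step 1: convert_temperature(value=88.5, from_unit=C, to_unit=F)
  Input already in C: 88.5
  To F: 88.5 * 9/5 + 32 = 191.3
  Round to 2 decimals: 191.3
  -> result = 191.3 F
Step 2: convert_temperature(value=191.3, from_unit=F, to_unit=K)
  To C: (191.3 - 32) * 5/9 = 88.5
  To K: 88.5 + 273.15 = 361.65
  Round to 2 decimals: 361.65
  -> result = 361.65 K
361.65 K


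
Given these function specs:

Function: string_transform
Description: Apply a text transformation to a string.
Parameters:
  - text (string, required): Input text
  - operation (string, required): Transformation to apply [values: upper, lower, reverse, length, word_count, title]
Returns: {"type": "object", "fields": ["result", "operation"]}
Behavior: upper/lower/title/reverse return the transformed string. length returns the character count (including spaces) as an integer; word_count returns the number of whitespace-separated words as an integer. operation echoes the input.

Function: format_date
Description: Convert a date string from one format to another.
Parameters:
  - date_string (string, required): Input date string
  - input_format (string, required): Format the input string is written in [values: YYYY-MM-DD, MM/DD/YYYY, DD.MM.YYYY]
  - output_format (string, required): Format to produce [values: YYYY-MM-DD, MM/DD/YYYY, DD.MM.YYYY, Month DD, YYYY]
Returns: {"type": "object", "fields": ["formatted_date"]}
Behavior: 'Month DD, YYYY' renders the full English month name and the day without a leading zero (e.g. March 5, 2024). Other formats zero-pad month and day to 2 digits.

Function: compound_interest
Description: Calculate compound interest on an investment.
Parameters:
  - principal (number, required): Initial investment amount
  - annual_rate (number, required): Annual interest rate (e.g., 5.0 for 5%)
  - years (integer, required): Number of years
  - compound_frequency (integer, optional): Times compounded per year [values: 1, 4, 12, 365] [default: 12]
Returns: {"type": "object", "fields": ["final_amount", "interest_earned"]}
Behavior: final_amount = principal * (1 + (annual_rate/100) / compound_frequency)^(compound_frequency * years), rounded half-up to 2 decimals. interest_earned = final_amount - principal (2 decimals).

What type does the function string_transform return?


The string_transform spec declares Returns: {"type": "object", "fields": ["result", "operation"]}
Type:
object


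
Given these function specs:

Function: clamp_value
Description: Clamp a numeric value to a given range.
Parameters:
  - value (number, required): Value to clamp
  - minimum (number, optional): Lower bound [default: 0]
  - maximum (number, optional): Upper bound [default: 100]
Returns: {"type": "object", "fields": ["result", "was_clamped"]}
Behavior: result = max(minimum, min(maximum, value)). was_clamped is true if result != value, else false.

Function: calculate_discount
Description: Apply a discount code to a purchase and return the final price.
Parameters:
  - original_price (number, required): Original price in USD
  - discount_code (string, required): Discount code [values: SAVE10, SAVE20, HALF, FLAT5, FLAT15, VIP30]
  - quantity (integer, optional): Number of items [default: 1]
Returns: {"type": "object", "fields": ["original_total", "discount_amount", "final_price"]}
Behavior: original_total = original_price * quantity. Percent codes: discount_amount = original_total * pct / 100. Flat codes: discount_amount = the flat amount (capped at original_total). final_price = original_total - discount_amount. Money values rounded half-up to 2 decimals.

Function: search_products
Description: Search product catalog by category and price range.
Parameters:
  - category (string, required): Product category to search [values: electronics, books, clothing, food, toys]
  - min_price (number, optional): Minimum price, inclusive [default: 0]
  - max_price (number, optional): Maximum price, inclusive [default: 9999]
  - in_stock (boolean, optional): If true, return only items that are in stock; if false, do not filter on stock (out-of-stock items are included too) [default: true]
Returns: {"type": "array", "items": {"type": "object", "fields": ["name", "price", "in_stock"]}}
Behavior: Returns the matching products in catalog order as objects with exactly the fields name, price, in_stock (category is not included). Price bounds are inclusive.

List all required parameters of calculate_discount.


Parameters of calculate_discount and their required/optional flag:
  original_price: required
  discount_code: required
  quantity: optional
discount_code, original_price


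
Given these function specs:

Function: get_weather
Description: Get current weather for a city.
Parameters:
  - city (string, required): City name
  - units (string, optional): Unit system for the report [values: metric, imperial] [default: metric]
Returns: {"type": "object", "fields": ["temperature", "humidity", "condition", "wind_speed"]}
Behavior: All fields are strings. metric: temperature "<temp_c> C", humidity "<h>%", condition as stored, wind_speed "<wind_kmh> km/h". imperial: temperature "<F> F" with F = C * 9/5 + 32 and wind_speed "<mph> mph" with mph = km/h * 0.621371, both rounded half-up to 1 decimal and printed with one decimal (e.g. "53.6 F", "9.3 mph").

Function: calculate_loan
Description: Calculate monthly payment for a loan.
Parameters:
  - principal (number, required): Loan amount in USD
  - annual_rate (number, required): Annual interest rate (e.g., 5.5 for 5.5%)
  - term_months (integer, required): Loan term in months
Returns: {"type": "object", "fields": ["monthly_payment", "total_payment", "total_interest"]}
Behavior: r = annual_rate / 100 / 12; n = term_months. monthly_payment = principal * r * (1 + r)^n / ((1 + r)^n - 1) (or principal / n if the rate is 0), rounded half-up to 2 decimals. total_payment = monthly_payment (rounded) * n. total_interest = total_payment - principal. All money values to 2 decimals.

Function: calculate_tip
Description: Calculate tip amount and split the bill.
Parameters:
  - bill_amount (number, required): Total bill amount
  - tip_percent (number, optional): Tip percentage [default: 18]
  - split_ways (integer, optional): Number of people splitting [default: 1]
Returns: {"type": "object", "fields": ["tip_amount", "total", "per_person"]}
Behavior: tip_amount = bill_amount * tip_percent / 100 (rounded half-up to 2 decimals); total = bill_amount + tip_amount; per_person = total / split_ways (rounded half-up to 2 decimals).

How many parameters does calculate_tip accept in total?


Parameters of calculate_tip: bill_amount (required), tip_percent (optional), split_ways (optional)
Total:
3


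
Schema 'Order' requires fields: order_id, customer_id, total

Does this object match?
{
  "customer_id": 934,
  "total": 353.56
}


Checking required fields...
Missing: order_id
Invalid - missing required field 'order_id'


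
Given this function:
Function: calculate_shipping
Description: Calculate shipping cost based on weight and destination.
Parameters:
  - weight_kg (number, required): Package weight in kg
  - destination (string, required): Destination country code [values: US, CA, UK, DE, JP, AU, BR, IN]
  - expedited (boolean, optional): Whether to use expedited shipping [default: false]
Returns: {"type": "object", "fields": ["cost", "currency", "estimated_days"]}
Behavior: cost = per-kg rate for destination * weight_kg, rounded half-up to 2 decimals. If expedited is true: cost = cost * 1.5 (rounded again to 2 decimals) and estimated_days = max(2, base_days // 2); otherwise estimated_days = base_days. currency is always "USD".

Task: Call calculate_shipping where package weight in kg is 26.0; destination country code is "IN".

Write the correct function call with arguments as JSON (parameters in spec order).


Mapping each described value to its parameter name:
  'Package weight in kg' -> weight_kg = 26.0
  'Destination country code' -> destination = "IN"
calculate_shipping({"weight_kg": 26.0, "destination": "IN"})


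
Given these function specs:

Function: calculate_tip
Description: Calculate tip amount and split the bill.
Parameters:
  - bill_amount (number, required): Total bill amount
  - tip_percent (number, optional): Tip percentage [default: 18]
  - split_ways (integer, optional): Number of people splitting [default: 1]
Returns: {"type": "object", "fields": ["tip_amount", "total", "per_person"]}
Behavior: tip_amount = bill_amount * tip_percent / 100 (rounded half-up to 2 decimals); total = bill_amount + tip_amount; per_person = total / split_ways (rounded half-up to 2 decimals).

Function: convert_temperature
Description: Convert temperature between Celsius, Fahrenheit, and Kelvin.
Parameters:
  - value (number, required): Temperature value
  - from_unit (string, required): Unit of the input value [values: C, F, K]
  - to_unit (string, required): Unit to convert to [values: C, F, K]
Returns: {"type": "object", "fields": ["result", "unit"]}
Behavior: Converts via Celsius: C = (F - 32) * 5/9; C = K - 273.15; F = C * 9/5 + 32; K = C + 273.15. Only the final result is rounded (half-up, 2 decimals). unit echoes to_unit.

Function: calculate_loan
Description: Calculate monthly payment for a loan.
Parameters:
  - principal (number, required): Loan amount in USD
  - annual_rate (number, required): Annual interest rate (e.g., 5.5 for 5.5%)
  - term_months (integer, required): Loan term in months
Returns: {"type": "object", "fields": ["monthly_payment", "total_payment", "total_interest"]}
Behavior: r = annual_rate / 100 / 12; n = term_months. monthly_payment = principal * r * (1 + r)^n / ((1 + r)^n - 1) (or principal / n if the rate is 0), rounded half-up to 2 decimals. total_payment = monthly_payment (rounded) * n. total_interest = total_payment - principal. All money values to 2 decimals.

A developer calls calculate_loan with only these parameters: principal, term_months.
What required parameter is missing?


Required parameters: principal, annual_rate, term_months
Provided: principal, term_months
Missing: annual_rate
annual_rate


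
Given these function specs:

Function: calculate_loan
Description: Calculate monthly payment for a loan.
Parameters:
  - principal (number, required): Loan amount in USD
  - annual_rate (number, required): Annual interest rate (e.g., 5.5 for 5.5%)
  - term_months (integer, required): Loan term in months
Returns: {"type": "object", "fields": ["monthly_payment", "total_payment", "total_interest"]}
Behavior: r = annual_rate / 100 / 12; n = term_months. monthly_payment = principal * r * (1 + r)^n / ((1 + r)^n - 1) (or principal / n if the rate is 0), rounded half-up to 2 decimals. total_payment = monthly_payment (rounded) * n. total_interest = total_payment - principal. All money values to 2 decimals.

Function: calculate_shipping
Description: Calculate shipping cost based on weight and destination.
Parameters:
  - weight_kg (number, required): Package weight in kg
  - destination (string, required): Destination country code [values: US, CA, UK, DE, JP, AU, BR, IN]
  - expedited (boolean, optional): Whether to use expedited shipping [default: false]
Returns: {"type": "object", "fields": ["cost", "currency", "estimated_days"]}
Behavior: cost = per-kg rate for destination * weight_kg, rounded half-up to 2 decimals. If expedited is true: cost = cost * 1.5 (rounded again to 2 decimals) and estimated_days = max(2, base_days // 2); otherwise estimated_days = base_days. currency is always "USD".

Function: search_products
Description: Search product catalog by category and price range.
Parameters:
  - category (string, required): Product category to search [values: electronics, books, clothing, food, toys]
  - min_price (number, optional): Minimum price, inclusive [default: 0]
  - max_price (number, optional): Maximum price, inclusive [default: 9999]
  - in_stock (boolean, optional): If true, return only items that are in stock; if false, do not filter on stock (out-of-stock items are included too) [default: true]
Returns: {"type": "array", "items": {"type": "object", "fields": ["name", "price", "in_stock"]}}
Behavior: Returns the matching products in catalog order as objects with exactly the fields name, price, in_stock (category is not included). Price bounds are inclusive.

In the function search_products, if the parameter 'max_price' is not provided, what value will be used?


The search_products spec declares:
  - max_price (number, optional): Maximum price, inclusive [default: 9999]
Default:
9999


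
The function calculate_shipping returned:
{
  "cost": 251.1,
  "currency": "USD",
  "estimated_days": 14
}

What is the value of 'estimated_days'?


14


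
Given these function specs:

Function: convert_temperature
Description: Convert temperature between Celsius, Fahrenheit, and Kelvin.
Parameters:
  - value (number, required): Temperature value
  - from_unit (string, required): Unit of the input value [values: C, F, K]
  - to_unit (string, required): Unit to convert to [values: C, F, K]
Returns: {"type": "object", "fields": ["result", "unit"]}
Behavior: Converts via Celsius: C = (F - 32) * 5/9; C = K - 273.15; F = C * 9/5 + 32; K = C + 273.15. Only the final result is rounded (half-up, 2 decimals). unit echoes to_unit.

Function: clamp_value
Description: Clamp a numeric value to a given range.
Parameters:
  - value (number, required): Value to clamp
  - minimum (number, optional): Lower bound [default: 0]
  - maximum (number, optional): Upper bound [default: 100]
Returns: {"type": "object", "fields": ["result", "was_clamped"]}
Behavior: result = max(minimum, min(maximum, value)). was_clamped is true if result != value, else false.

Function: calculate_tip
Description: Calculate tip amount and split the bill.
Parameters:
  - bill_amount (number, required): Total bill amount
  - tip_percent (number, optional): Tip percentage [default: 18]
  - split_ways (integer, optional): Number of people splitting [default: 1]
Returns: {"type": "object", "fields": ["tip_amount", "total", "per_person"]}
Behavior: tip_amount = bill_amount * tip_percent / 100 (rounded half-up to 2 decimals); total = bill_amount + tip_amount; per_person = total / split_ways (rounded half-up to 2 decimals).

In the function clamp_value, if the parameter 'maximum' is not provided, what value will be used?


The clamp_value spec declares:
  - maximum (number, optional): Upper bound [default: 100]
Default:
100


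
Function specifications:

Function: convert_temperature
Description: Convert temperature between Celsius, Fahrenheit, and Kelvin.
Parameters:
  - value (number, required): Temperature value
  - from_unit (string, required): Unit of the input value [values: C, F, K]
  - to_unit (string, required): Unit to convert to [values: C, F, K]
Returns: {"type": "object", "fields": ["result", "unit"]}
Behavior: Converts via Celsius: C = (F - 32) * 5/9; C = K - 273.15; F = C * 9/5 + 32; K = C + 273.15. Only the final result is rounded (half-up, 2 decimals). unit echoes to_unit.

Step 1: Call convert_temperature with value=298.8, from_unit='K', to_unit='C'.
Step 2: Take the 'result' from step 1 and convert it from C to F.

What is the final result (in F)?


Step 1: convert_temperature(value=298.8, from_unit=K, to_unit=C)
  To C: 298.8 - 273.15 = 25.65
  Target is C: 25.65
  Round to 2 decimals: 25.65
  -> result = 25.65 C
Step 2: convert_temperature(value=25.65, from_unit=C, to_unit=F)
  Input already in C: 25.65
  To F: 25.65 * 9/5 + 32 = 78.17
  Round to 2 decimals: 78.17
  -> result = 78.17 F
78.17 F


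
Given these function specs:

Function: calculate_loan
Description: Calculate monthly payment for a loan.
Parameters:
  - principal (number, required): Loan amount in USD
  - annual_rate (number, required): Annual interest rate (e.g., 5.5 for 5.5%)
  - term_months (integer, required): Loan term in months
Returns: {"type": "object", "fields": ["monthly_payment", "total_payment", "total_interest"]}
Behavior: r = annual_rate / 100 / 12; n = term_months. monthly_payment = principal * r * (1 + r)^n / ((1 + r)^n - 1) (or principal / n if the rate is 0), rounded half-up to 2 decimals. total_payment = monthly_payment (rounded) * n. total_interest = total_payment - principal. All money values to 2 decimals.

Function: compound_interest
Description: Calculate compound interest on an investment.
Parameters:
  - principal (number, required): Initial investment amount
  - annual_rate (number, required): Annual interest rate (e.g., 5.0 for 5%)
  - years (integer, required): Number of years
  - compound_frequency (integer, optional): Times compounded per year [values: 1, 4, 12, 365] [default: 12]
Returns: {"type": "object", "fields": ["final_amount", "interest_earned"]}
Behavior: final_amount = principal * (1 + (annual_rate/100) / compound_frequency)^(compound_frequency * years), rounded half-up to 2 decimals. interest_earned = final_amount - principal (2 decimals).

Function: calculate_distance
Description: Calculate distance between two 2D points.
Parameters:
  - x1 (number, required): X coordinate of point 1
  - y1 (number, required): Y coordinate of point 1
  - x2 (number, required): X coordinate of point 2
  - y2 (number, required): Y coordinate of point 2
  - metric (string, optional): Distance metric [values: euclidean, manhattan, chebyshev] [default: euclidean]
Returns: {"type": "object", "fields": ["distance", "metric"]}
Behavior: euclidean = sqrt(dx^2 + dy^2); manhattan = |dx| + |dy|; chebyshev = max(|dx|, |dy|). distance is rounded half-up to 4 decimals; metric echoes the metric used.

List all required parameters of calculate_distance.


Parameters of calculate_distance and their required/optional flag:
  x1: required
  y1: required
  x2: required
  y2: required
  metric: optional
x1, x2, y1, y2


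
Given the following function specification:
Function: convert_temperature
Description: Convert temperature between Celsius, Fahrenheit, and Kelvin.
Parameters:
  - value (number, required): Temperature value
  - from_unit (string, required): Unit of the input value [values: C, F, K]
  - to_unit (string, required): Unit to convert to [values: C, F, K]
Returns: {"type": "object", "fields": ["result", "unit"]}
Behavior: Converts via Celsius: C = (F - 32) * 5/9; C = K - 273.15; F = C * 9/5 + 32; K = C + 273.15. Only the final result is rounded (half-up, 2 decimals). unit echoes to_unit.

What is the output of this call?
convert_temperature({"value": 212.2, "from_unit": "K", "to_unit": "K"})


To C: 212.2 - 273.15 = -60.95
To K: -60.95 + 273.15 = 212.2
Round to 2 decimals: 212.2
Output:
{"result": 212.2, "unit": "K"}


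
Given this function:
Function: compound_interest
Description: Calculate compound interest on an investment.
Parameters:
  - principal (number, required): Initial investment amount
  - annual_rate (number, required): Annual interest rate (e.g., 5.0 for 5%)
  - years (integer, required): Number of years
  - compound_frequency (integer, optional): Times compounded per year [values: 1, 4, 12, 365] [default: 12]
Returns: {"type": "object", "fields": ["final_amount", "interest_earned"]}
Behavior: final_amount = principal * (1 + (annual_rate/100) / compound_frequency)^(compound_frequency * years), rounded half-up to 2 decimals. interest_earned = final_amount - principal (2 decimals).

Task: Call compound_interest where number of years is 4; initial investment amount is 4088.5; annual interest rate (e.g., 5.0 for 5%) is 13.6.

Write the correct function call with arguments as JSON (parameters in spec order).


Mapping each described value to its parameter name:
  'Number of years' -> years = 4
  'Initial investment amount' -> principal = 4088.5
  'Annual interest rate (e.g., 5.0 for 5%)' -> annual_rate = 13.6
compound_interest({"principal": 4088.5, "annual_rate": 13.6, "years": 4})


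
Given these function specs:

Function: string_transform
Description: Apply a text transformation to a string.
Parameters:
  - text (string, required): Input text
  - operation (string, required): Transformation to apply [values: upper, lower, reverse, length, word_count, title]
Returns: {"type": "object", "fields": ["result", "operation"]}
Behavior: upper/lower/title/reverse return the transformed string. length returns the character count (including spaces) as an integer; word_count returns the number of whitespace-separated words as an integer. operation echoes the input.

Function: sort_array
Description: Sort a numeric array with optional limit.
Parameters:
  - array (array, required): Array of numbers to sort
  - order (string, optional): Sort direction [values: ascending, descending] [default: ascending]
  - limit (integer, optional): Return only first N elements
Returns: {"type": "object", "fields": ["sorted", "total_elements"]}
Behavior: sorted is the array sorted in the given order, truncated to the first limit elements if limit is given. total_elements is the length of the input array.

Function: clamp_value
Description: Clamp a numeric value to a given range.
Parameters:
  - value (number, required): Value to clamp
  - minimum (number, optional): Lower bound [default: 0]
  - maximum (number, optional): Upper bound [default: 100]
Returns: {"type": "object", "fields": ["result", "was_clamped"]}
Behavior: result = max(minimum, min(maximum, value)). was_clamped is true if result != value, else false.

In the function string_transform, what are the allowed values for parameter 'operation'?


The string_transform spec declares:
  - operation (string, required): Transformation to apply [values: upper, lower, reverse, length, word_count, title]
Allowed values:
upper, lower, reverse, length, word_count, title


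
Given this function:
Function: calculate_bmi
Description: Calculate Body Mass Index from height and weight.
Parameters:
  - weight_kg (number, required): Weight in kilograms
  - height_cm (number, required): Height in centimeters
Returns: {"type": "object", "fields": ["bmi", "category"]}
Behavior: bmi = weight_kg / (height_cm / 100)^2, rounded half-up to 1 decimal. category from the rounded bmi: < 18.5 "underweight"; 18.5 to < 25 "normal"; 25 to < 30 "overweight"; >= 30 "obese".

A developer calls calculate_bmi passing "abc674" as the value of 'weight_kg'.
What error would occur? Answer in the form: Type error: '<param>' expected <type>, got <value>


Spec: 'weight_kg' is declared as number; "abc674" is a string.
Type error: 'weight_kg' expected number, got "abc674"


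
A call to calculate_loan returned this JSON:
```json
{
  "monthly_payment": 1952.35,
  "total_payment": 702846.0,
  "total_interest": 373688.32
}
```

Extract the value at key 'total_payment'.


702846.0


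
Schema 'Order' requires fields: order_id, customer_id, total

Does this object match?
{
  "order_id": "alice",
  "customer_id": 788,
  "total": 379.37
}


Checking required fields... All present.
Valid - all required fields present


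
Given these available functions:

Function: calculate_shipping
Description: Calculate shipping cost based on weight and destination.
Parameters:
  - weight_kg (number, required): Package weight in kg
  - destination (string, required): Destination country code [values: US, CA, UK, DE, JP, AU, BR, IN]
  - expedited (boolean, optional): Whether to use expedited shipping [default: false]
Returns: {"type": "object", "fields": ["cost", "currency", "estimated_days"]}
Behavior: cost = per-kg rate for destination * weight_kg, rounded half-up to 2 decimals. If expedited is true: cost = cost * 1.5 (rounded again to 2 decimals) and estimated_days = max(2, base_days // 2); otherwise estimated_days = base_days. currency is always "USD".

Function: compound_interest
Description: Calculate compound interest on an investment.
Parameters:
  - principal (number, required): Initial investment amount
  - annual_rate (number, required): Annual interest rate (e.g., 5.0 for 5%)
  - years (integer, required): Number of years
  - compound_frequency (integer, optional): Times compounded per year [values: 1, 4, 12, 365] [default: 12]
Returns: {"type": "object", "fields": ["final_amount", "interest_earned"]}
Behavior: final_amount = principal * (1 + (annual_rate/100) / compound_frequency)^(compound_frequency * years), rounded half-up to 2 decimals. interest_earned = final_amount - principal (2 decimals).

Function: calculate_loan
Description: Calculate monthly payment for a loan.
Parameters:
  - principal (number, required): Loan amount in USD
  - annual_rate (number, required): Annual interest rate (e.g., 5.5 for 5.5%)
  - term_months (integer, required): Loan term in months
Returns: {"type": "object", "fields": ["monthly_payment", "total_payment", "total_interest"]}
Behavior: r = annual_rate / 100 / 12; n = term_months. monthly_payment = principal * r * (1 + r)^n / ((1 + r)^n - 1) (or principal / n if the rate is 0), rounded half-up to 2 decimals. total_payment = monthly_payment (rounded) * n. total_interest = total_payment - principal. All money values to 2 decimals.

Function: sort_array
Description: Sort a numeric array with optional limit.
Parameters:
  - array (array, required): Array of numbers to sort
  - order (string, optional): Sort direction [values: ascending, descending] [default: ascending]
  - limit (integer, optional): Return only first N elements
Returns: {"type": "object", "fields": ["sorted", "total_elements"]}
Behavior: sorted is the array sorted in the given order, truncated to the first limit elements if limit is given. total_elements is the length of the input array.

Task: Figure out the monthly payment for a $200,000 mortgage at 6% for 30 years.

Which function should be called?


The task needs a function whose description is: Calculate monthly payment for a loan.
calculate_loan


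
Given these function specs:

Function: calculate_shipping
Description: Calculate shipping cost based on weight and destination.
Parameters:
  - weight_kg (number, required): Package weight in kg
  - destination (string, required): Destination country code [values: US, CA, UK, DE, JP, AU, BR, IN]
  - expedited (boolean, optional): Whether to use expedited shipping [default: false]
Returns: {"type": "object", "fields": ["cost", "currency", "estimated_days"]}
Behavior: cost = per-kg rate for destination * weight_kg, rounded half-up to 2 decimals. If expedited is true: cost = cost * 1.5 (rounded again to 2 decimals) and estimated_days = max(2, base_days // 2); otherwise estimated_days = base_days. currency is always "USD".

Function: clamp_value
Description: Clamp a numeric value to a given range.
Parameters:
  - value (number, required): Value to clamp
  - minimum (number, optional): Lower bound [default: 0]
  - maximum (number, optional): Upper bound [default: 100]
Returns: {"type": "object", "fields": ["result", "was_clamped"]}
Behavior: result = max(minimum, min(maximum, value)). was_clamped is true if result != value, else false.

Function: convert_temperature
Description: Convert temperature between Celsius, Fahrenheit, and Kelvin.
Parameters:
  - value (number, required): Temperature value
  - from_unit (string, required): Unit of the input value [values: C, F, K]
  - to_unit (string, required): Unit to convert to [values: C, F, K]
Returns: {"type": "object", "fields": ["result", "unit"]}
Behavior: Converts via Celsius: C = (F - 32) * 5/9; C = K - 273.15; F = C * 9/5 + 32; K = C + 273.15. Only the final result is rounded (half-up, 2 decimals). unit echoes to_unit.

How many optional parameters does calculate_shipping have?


Parameters of calculate_shipping: weight_kg (required), destination (required), expedited (optional)
Optional count:
1


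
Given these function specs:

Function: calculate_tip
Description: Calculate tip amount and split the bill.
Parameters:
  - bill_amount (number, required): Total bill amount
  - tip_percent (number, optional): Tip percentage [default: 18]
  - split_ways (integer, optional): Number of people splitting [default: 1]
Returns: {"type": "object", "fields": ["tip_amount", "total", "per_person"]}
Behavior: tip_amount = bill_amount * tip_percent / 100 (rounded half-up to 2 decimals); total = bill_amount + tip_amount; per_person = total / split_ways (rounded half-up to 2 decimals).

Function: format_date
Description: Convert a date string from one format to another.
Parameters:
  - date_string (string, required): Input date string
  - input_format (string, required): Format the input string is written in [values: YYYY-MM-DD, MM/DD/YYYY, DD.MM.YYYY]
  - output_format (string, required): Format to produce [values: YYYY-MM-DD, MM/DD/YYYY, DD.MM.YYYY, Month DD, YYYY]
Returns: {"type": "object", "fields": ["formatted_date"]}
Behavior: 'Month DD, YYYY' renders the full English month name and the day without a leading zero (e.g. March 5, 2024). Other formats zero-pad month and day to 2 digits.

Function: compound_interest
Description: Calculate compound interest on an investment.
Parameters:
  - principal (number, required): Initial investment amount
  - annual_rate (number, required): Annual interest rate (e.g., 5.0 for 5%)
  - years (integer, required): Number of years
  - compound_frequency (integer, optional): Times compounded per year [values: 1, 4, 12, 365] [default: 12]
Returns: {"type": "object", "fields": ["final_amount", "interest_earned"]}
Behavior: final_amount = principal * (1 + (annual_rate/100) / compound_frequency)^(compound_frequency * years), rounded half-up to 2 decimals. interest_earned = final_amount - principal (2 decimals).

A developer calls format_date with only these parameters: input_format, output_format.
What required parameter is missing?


Required parameters: date_string, input_format, output_format
Provided: input_format, output_format
Missing: date_string
date_string


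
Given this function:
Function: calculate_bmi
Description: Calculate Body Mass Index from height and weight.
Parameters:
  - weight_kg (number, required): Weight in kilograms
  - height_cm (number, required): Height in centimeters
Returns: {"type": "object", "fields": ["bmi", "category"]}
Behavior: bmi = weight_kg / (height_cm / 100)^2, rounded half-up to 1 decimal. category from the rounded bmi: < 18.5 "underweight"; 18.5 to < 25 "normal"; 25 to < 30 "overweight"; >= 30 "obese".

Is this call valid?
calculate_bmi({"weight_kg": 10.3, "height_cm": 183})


Checking all required parameters present and types match... All valid.
Valid


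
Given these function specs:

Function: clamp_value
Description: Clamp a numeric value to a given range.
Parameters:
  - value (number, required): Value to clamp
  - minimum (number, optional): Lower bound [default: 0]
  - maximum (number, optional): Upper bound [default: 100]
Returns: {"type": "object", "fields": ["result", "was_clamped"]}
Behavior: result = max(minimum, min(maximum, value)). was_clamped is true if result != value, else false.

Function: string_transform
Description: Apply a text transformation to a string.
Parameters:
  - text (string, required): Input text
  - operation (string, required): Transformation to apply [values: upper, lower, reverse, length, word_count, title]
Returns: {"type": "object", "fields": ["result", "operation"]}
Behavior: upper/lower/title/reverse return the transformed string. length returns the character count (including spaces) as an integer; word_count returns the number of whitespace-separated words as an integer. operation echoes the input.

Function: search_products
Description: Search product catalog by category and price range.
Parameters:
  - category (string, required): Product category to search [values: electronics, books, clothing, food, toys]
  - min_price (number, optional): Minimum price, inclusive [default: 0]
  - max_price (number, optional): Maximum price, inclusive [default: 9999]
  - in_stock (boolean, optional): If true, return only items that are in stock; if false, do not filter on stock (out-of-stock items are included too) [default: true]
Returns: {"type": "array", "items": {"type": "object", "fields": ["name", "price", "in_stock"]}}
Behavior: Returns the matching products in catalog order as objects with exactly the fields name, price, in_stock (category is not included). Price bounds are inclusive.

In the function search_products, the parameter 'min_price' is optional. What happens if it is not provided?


The search_products spec declares:
  - min_price (number, optional): Minimum price, inclusive [default: 0]
It defaults to 0


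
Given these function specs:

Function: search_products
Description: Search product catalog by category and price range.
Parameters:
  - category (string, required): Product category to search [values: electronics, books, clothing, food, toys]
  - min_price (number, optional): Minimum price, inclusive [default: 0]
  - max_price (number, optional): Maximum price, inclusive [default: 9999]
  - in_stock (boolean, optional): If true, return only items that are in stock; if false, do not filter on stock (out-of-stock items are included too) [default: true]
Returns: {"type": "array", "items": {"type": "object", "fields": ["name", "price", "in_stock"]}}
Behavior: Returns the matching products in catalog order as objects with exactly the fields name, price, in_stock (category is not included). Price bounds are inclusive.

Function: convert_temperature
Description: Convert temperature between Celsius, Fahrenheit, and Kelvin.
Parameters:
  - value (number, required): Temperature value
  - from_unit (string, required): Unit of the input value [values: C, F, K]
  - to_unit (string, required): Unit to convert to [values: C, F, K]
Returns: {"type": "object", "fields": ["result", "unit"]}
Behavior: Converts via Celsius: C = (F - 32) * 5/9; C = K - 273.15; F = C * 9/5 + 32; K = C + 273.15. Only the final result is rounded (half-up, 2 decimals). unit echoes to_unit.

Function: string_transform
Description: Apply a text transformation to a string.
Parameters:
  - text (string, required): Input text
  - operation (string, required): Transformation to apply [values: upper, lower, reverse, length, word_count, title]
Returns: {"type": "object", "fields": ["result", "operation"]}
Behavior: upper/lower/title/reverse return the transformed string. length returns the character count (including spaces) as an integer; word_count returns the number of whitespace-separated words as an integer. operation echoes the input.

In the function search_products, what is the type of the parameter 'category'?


The search_products spec declares:
  - category (string, required): Product category to search [values: electronics, books, clothing, food, toys]
Type:
string


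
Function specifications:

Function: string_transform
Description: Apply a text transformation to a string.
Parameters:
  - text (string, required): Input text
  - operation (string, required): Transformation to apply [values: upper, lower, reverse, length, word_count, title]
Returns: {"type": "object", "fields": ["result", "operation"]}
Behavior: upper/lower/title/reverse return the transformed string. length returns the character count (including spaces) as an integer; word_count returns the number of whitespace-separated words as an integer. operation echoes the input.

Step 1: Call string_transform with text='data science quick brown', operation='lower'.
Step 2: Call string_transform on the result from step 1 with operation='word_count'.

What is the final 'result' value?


Step 1: string_transform(text='data science quick brown', operation='lower')
  -> result = 'data science quick brown'
Step 2: string_transform(text='data science quick brown', operation='word_count')
  words: data, science, quick, brown -> 4
  -> result = 4
4


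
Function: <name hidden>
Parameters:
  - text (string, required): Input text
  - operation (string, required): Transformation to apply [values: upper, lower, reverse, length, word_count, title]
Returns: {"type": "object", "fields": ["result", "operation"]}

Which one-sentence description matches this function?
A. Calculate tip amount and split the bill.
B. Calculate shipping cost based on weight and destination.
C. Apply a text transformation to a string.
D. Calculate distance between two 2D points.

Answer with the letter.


Parameters text, operation and return ["result", "operation"] fit: Apply a text transformation to a string.
C


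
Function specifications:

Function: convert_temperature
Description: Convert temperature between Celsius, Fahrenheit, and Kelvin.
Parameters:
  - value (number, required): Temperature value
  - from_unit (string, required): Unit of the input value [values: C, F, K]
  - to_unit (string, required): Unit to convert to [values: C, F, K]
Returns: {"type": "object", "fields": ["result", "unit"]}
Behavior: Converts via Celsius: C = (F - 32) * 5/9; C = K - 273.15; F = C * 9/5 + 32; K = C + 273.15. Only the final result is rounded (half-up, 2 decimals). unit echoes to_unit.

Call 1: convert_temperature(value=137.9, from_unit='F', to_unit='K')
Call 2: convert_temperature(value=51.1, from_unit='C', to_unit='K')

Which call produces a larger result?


Call 1:
  To C: (137.9 - 32) * 5/9 = 58.833333
  To K: 58.833333 + 273.15 = 331.983333
  Round to 2 decimals: 331.98
  -> 331.98 K
Call 2:
  Input already in C: 51.1
  To K: 51.1 + 273.15 = 324.25
  Round to 2 decimals: 324.25
  -> 324.25 K
Call 1 (331.98 K)


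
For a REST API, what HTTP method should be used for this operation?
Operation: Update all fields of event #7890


GET = read, POST = create, PUT = update/replace, DELETE = remove
This operation is an update/replace.
PUT


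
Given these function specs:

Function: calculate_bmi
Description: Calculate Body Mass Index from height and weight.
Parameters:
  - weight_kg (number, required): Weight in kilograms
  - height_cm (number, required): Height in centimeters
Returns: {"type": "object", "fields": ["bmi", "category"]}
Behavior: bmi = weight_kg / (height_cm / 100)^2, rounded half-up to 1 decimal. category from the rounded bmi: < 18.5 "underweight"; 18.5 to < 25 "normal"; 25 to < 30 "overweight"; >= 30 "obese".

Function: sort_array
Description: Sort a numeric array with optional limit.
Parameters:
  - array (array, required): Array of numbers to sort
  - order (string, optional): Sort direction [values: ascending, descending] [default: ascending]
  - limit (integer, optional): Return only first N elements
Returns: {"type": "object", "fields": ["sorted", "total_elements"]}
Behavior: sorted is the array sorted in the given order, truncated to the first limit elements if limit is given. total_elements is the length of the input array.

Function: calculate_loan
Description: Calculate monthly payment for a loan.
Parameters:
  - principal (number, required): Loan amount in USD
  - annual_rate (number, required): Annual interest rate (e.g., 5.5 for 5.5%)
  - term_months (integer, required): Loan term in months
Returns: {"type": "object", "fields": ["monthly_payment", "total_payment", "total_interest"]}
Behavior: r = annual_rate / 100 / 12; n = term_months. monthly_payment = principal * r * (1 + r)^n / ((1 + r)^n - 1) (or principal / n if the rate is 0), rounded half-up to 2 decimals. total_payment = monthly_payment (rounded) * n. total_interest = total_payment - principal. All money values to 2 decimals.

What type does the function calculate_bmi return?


The calculate_bmi spec declares Returns: {"type": "object", "fields": ["bmi", "category"]}
Type:
object


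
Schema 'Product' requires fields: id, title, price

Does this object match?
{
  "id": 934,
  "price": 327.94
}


Checking required fields...
Missing: title
Invalid - missing required field 'title'


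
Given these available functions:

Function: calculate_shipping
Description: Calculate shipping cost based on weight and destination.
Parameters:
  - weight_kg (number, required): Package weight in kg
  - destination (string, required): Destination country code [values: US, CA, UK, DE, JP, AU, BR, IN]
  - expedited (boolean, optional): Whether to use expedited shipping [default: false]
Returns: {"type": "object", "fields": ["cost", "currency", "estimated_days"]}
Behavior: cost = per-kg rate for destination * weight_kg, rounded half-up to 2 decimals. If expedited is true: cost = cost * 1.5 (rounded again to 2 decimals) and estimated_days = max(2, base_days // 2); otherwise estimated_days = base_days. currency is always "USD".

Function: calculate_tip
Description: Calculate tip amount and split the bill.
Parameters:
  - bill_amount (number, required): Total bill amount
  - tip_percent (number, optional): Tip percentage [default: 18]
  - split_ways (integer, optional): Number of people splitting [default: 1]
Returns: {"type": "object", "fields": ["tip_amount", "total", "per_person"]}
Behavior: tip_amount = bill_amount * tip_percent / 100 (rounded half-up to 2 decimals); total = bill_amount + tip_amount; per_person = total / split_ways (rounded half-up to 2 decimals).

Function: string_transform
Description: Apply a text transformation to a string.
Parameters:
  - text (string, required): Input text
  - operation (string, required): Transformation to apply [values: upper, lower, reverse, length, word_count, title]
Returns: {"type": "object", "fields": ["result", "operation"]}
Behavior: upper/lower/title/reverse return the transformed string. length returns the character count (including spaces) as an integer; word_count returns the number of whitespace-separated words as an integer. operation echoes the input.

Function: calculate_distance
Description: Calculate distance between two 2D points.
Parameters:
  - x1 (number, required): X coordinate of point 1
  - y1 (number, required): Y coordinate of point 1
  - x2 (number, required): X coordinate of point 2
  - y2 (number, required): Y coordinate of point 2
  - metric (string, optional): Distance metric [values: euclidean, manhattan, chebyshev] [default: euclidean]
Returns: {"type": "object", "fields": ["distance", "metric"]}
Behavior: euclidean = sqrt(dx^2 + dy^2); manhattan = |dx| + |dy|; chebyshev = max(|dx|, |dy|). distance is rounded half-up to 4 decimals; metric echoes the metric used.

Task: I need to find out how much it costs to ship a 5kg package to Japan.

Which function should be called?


The task needs a function whose description is: Calculate shipping cost based on weight and destination.
calculate_shipping
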